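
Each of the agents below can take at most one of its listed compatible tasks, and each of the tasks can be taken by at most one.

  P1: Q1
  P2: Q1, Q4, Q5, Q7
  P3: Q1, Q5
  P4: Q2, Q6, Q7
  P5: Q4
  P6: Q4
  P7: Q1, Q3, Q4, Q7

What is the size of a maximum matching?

6

Unit-capacity flow: source→left, listed edges, right→sink; max matching = max flow.
Augmenting path P1→Q1 (+1); matched 1.
Augmenting path P2→Q4 (+1); matched 2.
Augmenting path P3→Q5 (+1); matched 3.
Augmenting path P4→Q2 (+1); matched 4.
Augmenting path P7→Q3 (+1); matched 5.
Augmenting path P5→Q4→P2→Q7 (+1); matched 6.
No augmenting path remains; maximum matching = 6.
König certificate: {P1, P2, P3, P4, P7, Q4} is a vertex cover of size 6 (every listed pair touches it), so no matching can be larger.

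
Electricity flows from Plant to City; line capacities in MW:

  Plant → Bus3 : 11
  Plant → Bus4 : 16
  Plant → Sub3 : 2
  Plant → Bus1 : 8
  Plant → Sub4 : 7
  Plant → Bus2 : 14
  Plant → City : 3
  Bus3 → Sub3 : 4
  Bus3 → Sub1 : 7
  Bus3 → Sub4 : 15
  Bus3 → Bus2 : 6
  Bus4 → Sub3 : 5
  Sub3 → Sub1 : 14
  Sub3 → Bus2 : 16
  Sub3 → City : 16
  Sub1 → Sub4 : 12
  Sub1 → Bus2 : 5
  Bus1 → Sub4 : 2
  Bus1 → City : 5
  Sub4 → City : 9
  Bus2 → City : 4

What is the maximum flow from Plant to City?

32

Augment Plant→City: bottleneck 3, flow now 3.
Augment Plant→Sub3→City: bottleneck 2, flow now 5.
Augment Plant→Bus1→City: bottleneck 5, flow now 10.
Augment Plant→Sub4→City: bottleneck 7, flow now 17.
Augment Plant→Bus2→City: bottleneck 4, flow now 21.
Augment Plant→Bus3→Sub3→City: bottleneck 4, flow now 25.
Augment Plant→Bus3→Sub4→City: bottleneck 2, flow now 27.
Augment Plant→Bus4→Sub3→City: bottleneck 5, flow now 32.
No augmenting path remains; maximum flow = 32.
In the residual graph, reachable from Plant: {Plant, Bus3, Bus4, Sub1, Bus1, Sub4, Bus2}.
Min-cut edges: Plant→Sub3 (2), Plant→City (3), Bus3→Sub3 (4), Bus4→Sub3 (5), Bus1→City (5), Sub4→City (9), Bus2→City (4); capacity 2 + 3 + 4 + 5 + 5 + 9 + 4 = 32.
This cut is saturated, so no flow can exceed 32.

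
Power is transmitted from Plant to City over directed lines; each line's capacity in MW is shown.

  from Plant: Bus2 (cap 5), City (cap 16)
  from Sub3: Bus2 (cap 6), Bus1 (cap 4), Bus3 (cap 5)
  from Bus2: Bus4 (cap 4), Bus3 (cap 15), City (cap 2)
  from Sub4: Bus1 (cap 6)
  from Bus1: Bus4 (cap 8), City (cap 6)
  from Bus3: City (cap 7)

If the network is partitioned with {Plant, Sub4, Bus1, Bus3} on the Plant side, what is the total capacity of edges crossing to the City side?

Edges leaving {Plant, Sub4, Bus1, Bus3}: Plant→Bus2 (5), Plant→City (16), Bus1→Bus4 (8), Bus1→City (6), Bus3→City (7).
Cut capacity = 5 + 16 + 8 + 6 + 7 = 42.

42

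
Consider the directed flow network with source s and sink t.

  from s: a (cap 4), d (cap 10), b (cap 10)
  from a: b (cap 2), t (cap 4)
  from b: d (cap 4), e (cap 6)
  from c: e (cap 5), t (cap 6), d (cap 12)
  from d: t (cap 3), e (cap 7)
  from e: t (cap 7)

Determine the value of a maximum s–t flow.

14

Augment s→a→t: bottleneck 4, flow now 4.
Augment s→d→t: bottleneck 3, flow now 7.
Augment s→b→e→t: bottleneck 6, flow now 13.
Augment s→d→e→t: bottleneck 1, flow now 14.
No augmenting path remains; maximum flow = 14.
In the residual graph, reachable from s: {s, b, d, e}.
Min-cut edges: s→a (4), d→t (3), e→t (7); capacity 4 + 3 + 7 = 14.
This cut is saturated, so no flow can exceed 14.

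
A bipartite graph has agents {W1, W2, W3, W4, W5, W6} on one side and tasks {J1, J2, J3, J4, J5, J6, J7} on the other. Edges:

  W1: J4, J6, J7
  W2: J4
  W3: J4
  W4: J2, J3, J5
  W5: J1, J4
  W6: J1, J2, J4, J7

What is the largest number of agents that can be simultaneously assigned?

5

Unit-capacity flow: source→left, listed edges, right→sink; max matching = max flow.
Augmenting path W1→J4 (+1); matched 1.
Augmenting path W4→J2 (+1); matched 2.
Augmenting path W5→J1 (+1); matched 3.
Augmenting path W6→J7 (+1); matched 4.
Augmenting path W2→J4→W1→J6 (+1); matched 5.
No augmenting path remains; maximum matching = 5.
König certificate: {W1, W4, W5, W6, J4} is a vertex cover of size 5 (every listed pair touches it), so no matching can be larger.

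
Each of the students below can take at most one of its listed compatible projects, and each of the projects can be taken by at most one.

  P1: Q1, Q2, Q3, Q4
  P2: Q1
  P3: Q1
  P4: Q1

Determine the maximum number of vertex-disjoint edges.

2

Unit-capacity flow: source→left, listed edges, right→sink; max matching = max flow.
Augmenting path P1→Q1 (+1); matched 1.
Augmenting path P2→Q1→P1→Q2 (+1); matched 2.
No augmenting path remains; maximum matching = 2.
König certificate: {P1, Q1} is a vertex cover of size 2 (every listed pair touches it), so no matching can be larger.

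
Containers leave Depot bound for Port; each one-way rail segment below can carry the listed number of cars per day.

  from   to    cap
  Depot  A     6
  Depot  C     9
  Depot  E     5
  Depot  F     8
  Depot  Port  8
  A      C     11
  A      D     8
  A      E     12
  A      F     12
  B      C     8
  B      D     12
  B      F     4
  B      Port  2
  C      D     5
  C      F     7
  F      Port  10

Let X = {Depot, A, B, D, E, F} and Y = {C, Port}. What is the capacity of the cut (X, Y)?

48

Edges leaving {Depot, A, B, D, E, F}: Depot→C (9), Depot→Port (8), A→C (11), B→C (8), B→Port (2), F→Port (10).
Cut capacity = 9 + 8 + 11 + 8 + 2 + 10 = 48.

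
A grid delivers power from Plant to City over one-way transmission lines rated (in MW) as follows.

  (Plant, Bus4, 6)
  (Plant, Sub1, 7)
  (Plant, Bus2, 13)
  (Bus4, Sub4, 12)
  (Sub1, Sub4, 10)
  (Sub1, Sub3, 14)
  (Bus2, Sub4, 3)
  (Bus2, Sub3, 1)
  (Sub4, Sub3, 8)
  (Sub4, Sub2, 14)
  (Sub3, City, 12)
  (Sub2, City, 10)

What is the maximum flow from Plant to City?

17

Augment Plant→Sub1→Sub3→City: bottleneck 7, flow now 7.
Augment Plant→Bus2→Sub3→City: bottleneck 1, flow now 8.
Augment Plant→Bus4→Sub4→Sub3→City: bottleneck 4, flow now 12.
Augment Plant→Bus4→Sub4→Sub2→City: bottleneck 2, flow now 14.
Augment Plant→Bus2→Sub4→Sub2→City: bottleneck 3, flow now 17.
No augmenting path remains; maximum flow = 17.
In the residual graph, reachable from Plant: {Plant, Bus2}.
Min-cut edges: Plant→Bus4 (6), Plant→Sub1 (7), Bus2→Sub4 (3), Bus2→Sub3 (1); capacity 6 + 7 + 3 + 1 = 17.
This cut is saturated, so no flow can exceed 17.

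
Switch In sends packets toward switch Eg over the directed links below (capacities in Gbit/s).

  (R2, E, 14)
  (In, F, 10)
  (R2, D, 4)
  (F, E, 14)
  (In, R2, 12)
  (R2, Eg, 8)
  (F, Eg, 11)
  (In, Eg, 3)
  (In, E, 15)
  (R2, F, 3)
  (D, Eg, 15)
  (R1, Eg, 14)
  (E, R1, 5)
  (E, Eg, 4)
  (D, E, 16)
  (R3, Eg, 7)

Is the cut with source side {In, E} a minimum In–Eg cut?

Given cut capacity: 12 + 10 + 3 + 5 + 4 = 34.
Augment In→Eg: bottleneck 3, flow now 3.
Augment In→R2→Eg: bottleneck 8, flow now 11.
Augment In→F→Eg: bottleneck 10, flow now 21.
Augment In→E→Eg: bottleneck 4, flow now 25.
Augment In→R2→D→Eg: bottleneck 4, flow now 29.
Augment In→E→R1→Eg: bottleneck 5, flow now 34.
No augmenting path remains; maximum flow = 34.
Cut capacity 34 equals the max flow, so it is a minimum cut.

Yes — it is a minimum cut (capacity 34).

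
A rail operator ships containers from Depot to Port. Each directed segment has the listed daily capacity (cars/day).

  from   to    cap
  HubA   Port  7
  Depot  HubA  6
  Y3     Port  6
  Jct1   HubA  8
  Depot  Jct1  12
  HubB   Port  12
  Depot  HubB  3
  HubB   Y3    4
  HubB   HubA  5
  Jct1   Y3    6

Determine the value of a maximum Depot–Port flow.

16

Augment Depot→HubB→Port: bottleneck 3, flow now 3.
Augment Depot→HubA→Port: bottleneck 6, flow now 9.
Augment Depot→Jct1→Y3→Port: bottleneck 6, flow now 15.
Augment Depot→Jct1→HubA→Port: bottleneck 1, flow now 16.
No augmenting path remains; maximum flow = 16.
In the residual graph, reachable from Depot: {Depot, Jct1, HubA}.
Min-cut edges: Depot→HubB (3), Jct1→Y3 (6), HubA→Port (7); capacity 3 + 6 + 7 = 16.
This cut is saturated, so no flow can exceed 16.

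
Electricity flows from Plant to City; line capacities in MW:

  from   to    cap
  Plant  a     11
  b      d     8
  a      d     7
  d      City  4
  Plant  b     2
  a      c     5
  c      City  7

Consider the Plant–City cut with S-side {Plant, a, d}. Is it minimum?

No — its capacity is 11, but the minimum cut has capacity 9.

Given cut capacity: 2 + 5 + 4 = 11.
Augment Plant→a→c→City: bottleneck 5, flow now 5.
Augment Plant→a→d→City: bottleneck 4, flow now 9.
No augmenting path remains; maximum flow = 9.
In the residual graph, reachable from Plant: {Plant, a, b, d}.
Min-cut edges: a→c (5), d→City (4); capacity 5 + 4 = 9.
Cut capacity 11 exceeds the max flow 9, so it is not minimum.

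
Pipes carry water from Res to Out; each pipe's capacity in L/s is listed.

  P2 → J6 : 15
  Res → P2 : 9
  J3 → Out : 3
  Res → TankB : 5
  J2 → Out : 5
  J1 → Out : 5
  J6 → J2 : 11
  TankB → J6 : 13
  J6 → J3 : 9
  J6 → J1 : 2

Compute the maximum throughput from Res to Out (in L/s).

10

Augment Res→TankB→J6→J1→Out: bottleneck 2, flow now 2.
Augment Res→TankB→J6→J2→Out: bottleneck 3, flow now 5.
Augment Res→P2→J6→J2→Out: bottleneck 2, flow now 7.
Augment Res→P2→J6→J3→Out: bottleneck 3, flow now 10.
No augmenting path remains; maximum flow = 10.
In the residual graph, reachable from Res: {Res, TankB, P2, J6, J2, J3}.
Min-cut edges: J6→J1 (2), J2→Out (5), J3→Out (3); capacity 2 + 5 + 3 = 10.
This cut is saturated, so no flow can exceed 10.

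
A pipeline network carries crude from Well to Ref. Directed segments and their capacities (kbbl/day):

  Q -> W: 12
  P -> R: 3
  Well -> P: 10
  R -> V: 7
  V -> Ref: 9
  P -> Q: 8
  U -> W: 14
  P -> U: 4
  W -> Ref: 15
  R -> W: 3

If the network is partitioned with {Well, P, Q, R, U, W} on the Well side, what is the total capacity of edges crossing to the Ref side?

Edges leaving {Well, P, Q, R, U, W}: R→V (7), W→Ref (15).
Cut capacity = 7 + 15 = 22.

22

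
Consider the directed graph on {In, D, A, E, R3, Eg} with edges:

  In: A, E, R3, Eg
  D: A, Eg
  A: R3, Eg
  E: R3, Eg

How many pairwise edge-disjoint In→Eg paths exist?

Assign every edge capacity 1; by Menger, the answer equals the max flow.
Path In→Eg (+1); total 1.
Path In→A→Eg (+1); total 2.
Path In→E→Eg (+1); total 3.
No residual In→Eg path; max flow = 3.
Certifying cut of size 3: {In→A, In→E, In→Eg}.

3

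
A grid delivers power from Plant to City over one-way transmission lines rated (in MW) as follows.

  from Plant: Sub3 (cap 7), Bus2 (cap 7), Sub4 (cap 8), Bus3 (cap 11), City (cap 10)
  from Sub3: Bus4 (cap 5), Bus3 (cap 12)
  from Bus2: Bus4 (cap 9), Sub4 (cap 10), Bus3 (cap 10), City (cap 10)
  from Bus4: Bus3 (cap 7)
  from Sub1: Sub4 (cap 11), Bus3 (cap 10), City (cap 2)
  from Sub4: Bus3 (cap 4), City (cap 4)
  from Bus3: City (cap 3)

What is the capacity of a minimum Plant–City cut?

Augment Plant→City: bottleneck 10, flow now 10.
Augment Plant→Bus2→City: bottleneck 7, flow now 17.
Augment Plant→Sub4→City: bottleneck 4, flow now 21.
Augment Plant→Bus3→City: bottleneck 3, flow now 24.
No augmenting path remains; maximum flow = 24.
By max-flow min-cut, the minimum cut capacity equals the max flow.
In the residual graph, reachable from Plant: {Plant, Sub3, Bus4, Sub4, Bus3}.
Min-cut edges: Plant→Bus2 (7), Plant→City (10), Sub4→City (4), Bus3→City (3); capacity 7 + 10 + 4 + 3 = 24.

24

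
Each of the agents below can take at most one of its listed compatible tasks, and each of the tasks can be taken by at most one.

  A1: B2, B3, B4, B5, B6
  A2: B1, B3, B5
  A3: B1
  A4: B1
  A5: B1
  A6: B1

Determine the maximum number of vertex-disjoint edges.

3

Unit-capacity flow: source→left, listed edges, right→sink; max matching = max flow.
Augmenting path A1→B2 (+1); matched 1.
Augmenting path A2→B1 (+1); matched 2.
Augmenting path A3→B1→A2→B3 (+1); matched 3.
No augmenting path remains; maximum matching = 3.
König certificate: {A1, A2, B1} is a vertex cover of size 3 (every listed pair touches it), so no matching can be larger.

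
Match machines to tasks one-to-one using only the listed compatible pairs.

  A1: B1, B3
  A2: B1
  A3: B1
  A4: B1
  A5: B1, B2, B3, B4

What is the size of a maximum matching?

Unit-capacity flow: source→left, listed edges, right→sink; max matching = max flow.
Augmenting path A1→B1 (+1); matched 1.
Augmenting path A5→B2 (+1); matched 2.
Augmenting path A2→B1→A1→B3 (+1); matched 3.
No augmenting path remains; maximum matching = 3.
König certificate: {A1, A5, B1} is a vertex cover of size 3 (every listed pair touches it), so no matching can be larger.

3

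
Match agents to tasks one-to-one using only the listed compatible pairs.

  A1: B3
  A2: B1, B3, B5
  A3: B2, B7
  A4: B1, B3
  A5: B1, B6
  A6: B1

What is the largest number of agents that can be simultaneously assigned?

Unit-capacity flow: source→left, listed edges, right→sink; max matching = max flow.
Augmenting path A1→B3 (+1); matched 1.
Augmenting path A2→B1 (+1); matched 2.
Augmenting path A3→B2 (+1); matched 3.
Augmenting path A5→B6 (+1); matched 4.
Augmenting path A4→B1→A2→B5 (+1); matched 5.
No augmenting path remains; maximum matching = 5.
König certificate: {A2, A3, A5, B1, B3} is a vertex cover of size 5 (every listed pair touches it), so no matching can be larger.

5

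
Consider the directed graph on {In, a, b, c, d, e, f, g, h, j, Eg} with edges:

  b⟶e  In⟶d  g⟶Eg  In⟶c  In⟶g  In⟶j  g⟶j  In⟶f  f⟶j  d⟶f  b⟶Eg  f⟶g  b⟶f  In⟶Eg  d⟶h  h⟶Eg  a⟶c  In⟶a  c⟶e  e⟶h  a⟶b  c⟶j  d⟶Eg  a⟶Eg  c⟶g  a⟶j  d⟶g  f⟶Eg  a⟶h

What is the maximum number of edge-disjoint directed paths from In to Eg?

Assign every edge capacity 1; by Menger, the answer equals the max flow.
Path In→Eg (+1); total 1.
Path In→a→Eg (+1); total 2.
Path In→d→Eg (+1); total 3.
Path In→f→Eg (+1); total 4.
Path In→g→Eg (+1); total 5.
Path In→c→e→h→Eg (+1); total 6.
No residual In→Eg path; max flow = 6.
Certifying cut of size 6: {In→Eg, In→a, In→c, In→d, In→f, In→g}.

6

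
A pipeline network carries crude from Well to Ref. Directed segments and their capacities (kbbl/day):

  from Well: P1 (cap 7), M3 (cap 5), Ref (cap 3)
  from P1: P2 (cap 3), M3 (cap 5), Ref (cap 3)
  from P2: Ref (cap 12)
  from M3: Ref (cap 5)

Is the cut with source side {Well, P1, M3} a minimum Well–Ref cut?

Yes — it is a minimum cut (capacity 14).

Given cut capacity: 3 + 3 + 3 + 5 = 14.
Augment Well→Ref: bottleneck 3, flow now 3.
Augment Well→P1→Ref: bottleneck 3, flow now 6.
Augment Well→M3→Ref: bottleneck 5, flow now 11.
Augment Well→P1→P2→Ref: bottleneck 3, flow now 14.
No augmenting path remains; maximum flow = 14.
Cut capacity 14 equals the max flow, so it is a minimum cut.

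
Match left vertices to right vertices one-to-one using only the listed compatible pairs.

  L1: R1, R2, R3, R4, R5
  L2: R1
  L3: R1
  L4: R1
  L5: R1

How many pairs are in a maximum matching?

2

Unit-capacity flow: source→left, listed edges, right→sink; max matching = max flow.
Augmenting path L1→R1 (+1); matched 1.
Augmenting path L2→R1→L1→R2 (+1); matched 2.
No augmenting path remains; maximum matching = 2.
König certificate: {L1, R1} is a vertex cover of size 2 (every listed pair touches it), so no matching can be larger.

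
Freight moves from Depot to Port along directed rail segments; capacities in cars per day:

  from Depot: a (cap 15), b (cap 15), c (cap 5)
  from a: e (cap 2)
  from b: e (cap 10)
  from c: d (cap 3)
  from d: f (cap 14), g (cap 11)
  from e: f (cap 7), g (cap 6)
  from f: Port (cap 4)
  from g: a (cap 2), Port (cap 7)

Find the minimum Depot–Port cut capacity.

11

Augment Depot→a→e→f→Port: bottleneck 2, flow now 2.
Augment Depot→b→e→f→Port: bottleneck 2, flow now 4.
Augment Depot→b→e→g→Port: bottleneck 6, flow now 10.
Augment Depot→c→d→g→Port: bottleneck 1, flow now 11.
No augmenting path remains; maximum flow = 11.
By max-flow min-cut, the minimum cut capacity equals the max flow.
In the residual graph, reachable from Depot: {Depot, a, b, c, d, e, f, g}.
Min-cut edges: f→Port (4), g→Port (7); capacity 4 + 7 = 11.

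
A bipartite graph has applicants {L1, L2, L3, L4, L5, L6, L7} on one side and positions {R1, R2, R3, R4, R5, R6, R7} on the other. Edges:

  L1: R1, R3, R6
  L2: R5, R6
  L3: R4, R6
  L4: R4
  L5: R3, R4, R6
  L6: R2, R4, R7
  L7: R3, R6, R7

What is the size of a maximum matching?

7

Unit-capacity flow: source→left, listed edges, right→sink; max matching = max flow.
Augmenting path L1→R1 (+1); matched 1.
Augmenting path L2→R5 (+1); matched 2.
Augmenting path L3→R4 (+1); matched 3.
Augmenting path L5→R3 (+1); matched 4.
Augmenting path L6→R2 (+1); matched 5.
Augmenting path L7→R6 (+1); matched 6.
Augmenting path L4→R4→L3→R6→L7→R7 (+1); matched 7.
No augmenting path remains; maximum matching = 7.
König certificate: {L1, L2, L3, L4, L5, L6, L7} is a vertex cover of size 7 (every listed pair touches it), so no matching can be larger.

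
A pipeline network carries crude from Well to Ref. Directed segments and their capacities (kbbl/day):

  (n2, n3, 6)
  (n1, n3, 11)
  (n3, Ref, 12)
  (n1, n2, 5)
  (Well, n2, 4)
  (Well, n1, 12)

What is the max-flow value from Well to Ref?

Augment Well→n1→n3→Ref: bottleneck 11, flow now 11.
Augment Well→n2→n3→Ref: bottleneck 1, flow now 12.
No augmenting path remains; maximum flow = 12.
In the residual graph, reachable from Well: {Well, n1, n2, n3}.
Min-cut edges: n3→Ref (12); capacity 12 = 12.
This cut is saturated, so no flow can exceed 12.

12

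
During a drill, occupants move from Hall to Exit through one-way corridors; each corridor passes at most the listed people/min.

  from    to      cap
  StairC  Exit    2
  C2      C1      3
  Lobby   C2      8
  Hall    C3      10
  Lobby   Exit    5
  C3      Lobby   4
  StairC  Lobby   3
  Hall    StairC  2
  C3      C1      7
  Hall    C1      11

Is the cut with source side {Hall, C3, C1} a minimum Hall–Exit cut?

Given cut capacity: 2 + 4 = 6.
Augment Hall→StairC→Exit: bottleneck 2, flow now 2.
Augment Hall→C3→Lobby→Exit: bottleneck 4, flow now 6.
No augmenting path remains; maximum flow = 6.
Cut capacity 6 equals the max flow, so it is a minimum cut.

Yes — it is a minimum cut (capacity 6).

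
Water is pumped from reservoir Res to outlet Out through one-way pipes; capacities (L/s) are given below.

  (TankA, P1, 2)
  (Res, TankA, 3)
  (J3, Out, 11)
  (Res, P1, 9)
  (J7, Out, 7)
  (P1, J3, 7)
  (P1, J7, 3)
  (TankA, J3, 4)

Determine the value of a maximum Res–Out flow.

12

Augment Res→P1→J3→Out: bottleneck 7, flow now 7.
Augment Res→P1→J7→Out: bottleneck 2, flow now 9.
Augment Res→TankA→J3→Out: bottleneck 3, flow now 12.
No augmenting path remains; maximum flow = 12.
In the residual graph, reachable from Res: {Res}.
Min-cut edges: Res→P1 (9), Res→TankA (3); capacity 9 + 3 = 12.
This cut is saturated, so no flow can exceed 12.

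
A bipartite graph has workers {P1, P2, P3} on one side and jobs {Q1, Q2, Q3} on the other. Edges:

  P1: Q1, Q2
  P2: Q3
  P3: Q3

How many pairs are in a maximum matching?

Unit-capacity flow: source→left, listed edges, right→sink; max matching = max flow.
Augmenting path P1→Q1 (+1); matched 1.
Augmenting path P2→Q3 (+1); matched 2.
No augmenting path remains; maximum matching = 2.
König certificate: {P1, Q3} is a vertex cover of size 2 (every listed pair touches it), so no matching can be larger.

2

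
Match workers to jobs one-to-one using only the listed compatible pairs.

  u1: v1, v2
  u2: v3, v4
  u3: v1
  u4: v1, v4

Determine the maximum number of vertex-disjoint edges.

Unit-capacity flow: source→left, listed edges, right→sink; max matching = max flow.
Augmenting path u1→v1 (+1); matched 1.
Augmenting path u2→v3 (+1); matched 2.
Augmenting path u4→v4 (+1); matched 3.
Augmenting path u3→v1→u1→v2 (+1); matched 4.
No augmenting path remains; maximum matching = 4.
König certificate: {u1, u2, u3, u4} is a vertex cover of size 4 (every listed pair touches it), so no matching can be larger.

4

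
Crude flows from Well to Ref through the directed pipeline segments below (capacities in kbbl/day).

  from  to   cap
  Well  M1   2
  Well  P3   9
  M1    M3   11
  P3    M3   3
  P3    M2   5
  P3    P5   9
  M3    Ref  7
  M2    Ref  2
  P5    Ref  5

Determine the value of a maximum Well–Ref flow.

Augment Well→M1→M3→Ref: bottleneck 2, flow now 2.
Augment Well→P3→M3→Ref: bottleneck 3, flow now 5.
Augment Well→P3→M2→Ref: bottleneck 2, flow now 7.
Augment Well→P3→P5→Ref: bottleneck 4, flow now 11.
No augmenting path remains; maximum flow = 11.
In the residual graph, reachable from Well: {Well}.
Min-cut edges: Well→M1 (2), Well→P3 (9); capacity 2 + 9 = 11.
This cut is saturated, so no flow can exceed 11.

11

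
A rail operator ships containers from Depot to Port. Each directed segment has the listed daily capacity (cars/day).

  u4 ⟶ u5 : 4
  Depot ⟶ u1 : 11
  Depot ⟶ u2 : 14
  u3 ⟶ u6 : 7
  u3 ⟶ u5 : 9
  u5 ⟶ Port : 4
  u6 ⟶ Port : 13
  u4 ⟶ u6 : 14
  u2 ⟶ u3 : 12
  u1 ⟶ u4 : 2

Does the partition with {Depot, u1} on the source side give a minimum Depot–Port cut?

Given cut capacity: 14 + 2 = 16.
Augment Depot→u1→u4→u5→Port: bottleneck 2, flow now 2.
Augment Depot→u2→u3→u5→Port: bottleneck 2, flow now 4.
Augment Depot→u2→u3→u6→Port: bottleneck 7, flow now 11.
Augment Depot→u2→u3→u5→u4→u6→Port: bottleneck 2, flow now 13. (uses reverse residual edge)
No augmenting path remains; maximum flow = 13.
In the residual graph, reachable from Depot: {Depot, u1, u2, u3, u5}.
Min-cut edges: u1→u4 (2), u3→u6 (7), u5→Port (4); capacity 2 + 7 + 4 = 13.
Cut capacity 16 exceeds the max flow 13, so it is not minimum.

No — its capacity is 16, but the minimum cut has capacity 13.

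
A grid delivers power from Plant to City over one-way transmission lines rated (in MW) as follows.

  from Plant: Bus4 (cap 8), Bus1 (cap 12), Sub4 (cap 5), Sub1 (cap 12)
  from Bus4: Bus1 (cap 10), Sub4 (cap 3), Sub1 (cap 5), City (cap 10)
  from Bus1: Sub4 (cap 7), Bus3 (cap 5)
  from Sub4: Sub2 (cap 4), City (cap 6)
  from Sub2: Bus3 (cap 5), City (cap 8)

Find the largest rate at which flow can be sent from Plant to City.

Augment Plant→Bus4→City: bottleneck 8, flow now 8.
Augment Plant→Sub4→City: bottleneck 5, flow now 13.
Augment Plant→Bus1→Sub4→City: bottleneck 1, flow now 14.
Augment Plant→Bus1→Sub4→Sub2→City: bottleneck 4, flow now 18.
No augmenting path remains; maximum flow = 18.
In the residual graph, reachable from Plant: {Plant, Bus1, Sub4, Sub1, Bus3}.
Min-cut edges: Plant→Bus4 (8), Sub4→Sub2 (4), Sub4→City (6); capacity 8 + 4 + 6 = 18.
This cut is saturated, so no flow can exceed 18.

18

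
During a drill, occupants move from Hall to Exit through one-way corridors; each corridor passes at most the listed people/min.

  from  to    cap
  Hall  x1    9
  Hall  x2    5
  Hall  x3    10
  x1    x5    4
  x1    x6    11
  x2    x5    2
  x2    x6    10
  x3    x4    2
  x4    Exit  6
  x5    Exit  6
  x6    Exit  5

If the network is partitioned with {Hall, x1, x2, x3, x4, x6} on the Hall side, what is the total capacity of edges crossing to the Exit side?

Edges leaving {Hall, x1, x2, x3, x4, x6}: x1→x5 (4), x2→x5 (2), x4→Exit (6), x6→Exit (5).
Cut capacity = 4 + 2 + 6 + 5 = 17.

17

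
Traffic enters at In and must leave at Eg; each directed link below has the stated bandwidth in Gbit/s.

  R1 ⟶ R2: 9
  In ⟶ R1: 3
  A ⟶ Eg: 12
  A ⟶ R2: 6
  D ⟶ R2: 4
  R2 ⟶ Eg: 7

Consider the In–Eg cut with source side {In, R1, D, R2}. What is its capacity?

Edges leaving {In, R1, D, R2}: R2→Eg (7).
Cut capacity = 7 = 7.

7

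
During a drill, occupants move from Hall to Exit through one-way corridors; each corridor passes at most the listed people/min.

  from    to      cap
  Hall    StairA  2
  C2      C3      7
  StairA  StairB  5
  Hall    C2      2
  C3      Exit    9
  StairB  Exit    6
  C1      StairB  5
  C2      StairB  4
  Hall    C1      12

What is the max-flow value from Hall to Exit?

8

Augment Hall→StairA→StairB→Exit: bottleneck 2, flow now 2.
Augment Hall→C1→StairB→Exit: bottleneck 4, flow now 6.
Augment Hall→C2→C3→Exit: bottleneck 2, flow now 8.
No augmenting path remains; maximum flow = 8.
In the residual graph, reachable from Hall: {Hall, StairA, C1, StairB}.
Min-cut edges: Hall→C2 (2), StairB→Exit (6); capacity 2 + 6 = 8.
This cut is saturated, so no flow can exceed 8.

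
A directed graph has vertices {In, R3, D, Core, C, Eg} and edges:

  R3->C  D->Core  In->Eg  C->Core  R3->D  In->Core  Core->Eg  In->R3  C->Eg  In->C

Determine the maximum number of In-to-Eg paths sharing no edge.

3

Assign every edge capacity 1; by Menger, the answer equals the max flow.
Path In→Eg (+1); total 1.
Path In→Core→Eg (+1); total 2.
Path In→C→Eg (+1); total 3.
No residual In→Eg path; max flow = 3.
Certifying cut of size 3: {C→Eg, Core→Eg, In→Eg}.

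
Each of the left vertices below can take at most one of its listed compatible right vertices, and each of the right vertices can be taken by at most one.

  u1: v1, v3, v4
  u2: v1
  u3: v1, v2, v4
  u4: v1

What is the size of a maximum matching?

Unit-capacity flow: source→left, listed edges, right→sink; max matching = max flow.
Augmenting path u1→v1 (+1); matched 1.
Augmenting path u3→v2 (+1); matched 2.
Augmenting path u2→v1→u1→v3 (+1); matched 3.
No augmenting path remains; maximum matching = 3.
König certificate: {u1, u3, v1} is a vertex cover of size 3 (every listed pair touches it), so no matching can be larger.

3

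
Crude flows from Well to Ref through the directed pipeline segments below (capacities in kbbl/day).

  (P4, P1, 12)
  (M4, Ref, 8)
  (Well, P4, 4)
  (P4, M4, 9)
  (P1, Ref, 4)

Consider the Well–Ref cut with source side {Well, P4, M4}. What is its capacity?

20

Edges leaving {Well, P4, M4}: P4→P1 (12), M4→Ref (8).
Cut capacity = 12 + 8 = 20.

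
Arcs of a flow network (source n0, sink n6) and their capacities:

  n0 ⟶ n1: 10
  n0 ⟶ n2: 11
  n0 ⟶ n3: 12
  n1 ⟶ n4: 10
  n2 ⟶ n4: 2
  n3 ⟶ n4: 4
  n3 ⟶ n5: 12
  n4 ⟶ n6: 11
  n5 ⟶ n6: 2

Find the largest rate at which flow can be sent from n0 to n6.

Augment n0→n1→n4→n6: bottleneck 10, flow now 10.
Augment n0→n2→n4→n6: bottleneck 1, flow now 11.
Augment n0→n3→n5→n6: bottleneck 2, flow now 13.
No augmenting path remains; maximum flow = 13.
In the residual graph, reachable from n0: {n0, n1, n2, n3, n4, n5}.
Min-cut edges: n4→n6 (11), n5→n6 (2); capacity 11 + 2 = 13.
This cut is saturated, so no flow can exceed 13.

13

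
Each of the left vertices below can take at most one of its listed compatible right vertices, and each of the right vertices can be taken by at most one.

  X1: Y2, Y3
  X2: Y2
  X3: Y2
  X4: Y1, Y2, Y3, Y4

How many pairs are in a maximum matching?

3

Unit-capacity flow: source→left, listed edges, right→sink; max matching = max flow.
Augmenting path X1→Y2 (+1); matched 1.
Augmenting path X4→Y1 (+1); matched 2.
Augmenting path X2→Y2→X1→Y3 (+1); matched 3.
No augmenting path remains; maximum matching = 3.
König certificate: {X1, X4, Y2} is a vertex cover of size 3 (every listed pair touches it), so no matching can be larger.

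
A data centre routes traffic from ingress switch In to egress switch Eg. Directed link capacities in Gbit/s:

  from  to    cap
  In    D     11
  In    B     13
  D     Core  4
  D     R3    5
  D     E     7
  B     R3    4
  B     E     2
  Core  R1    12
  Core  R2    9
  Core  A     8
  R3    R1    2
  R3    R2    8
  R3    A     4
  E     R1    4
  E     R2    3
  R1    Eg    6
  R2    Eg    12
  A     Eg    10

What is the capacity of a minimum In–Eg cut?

Augment In→D→Core→R1→Eg: bottleneck 4, flow now 4.
Augment In→D→R3→R1→Eg: bottleneck 2, flow now 6.
Augment In→D→R3→R2→Eg: bottleneck 3, flow now 9.
Augment In→D→E→R2→Eg: bottleneck 2, flow now 11.
Augment In→B→R3→R2→Eg: bottleneck 4, flow now 15.
Augment In→B→E→R2→Eg: bottleneck 1, flow now 16.
Augment In→B→E→R1→Core→R2→Eg: bottleneck 1, flow now 17. (uses reverse residual edge)
No augmenting path remains; maximum flow = 17.
By max-flow min-cut, the minimum cut capacity equals the max flow.
In the residual graph, reachable from In: {In, B}.
Min-cut edges: In→D (11), B→R3 (4), B→E (2); capacity 11 + 4 + 2 = 17.

17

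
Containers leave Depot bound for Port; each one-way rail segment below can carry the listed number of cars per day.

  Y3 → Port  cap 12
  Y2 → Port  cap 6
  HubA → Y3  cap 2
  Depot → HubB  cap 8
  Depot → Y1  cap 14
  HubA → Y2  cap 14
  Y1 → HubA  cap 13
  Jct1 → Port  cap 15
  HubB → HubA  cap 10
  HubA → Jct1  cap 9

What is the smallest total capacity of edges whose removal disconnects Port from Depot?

Augment Depot→HubB→HubA→Y2→Port: bottleneck 6, flow now 6.
Augment Depot→HubB→HubA→Jct1→Port: bottleneck 2, flow now 8.
Augment Depot→Y1→HubA→Jct1→Port: bottleneck 7, flow now 15.
Augment Depot→Y1→HubA→Y3→Port: bottleneck 2, flow now 17.
No augmenting path remains; maximum flow = 17.
By max-flow min-cut, the minimum cut capacity equals the max flow.
In the residual graph, reachable from Depot: {Depot, HubB, Y1, HubA, Y2}.
Min-cut edges: HubA→Jct1 (9), HubA→Y3 (2), Y2→Port (6); capacity 9 + 2 + 6 = 17.

17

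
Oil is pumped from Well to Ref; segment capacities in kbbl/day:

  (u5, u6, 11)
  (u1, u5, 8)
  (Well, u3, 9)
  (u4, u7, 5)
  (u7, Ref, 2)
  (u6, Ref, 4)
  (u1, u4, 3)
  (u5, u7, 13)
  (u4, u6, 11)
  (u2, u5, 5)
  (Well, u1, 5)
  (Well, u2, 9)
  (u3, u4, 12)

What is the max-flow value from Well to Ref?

6

Augment Well→u1→u4→u6→Ref: bottleneck 3, flow now 3.
Augment Well→u1→u5→u6→Ref: bottleneck 1, flow now 4.
Augment Well→u1→u5→u7→Ref: bottleneck 1, flow now 5.
Augment Well→u2→u5→u7→Ref: bottleneck 1, flow now 6.
No augmenting path remains; maximum flow = 6.
In the residual graph, reachable from Well: {Well, u1, u2, u3, u4, u5, u6, u7}.
Min-cut edges: u6→Ref (4), u7→Ref (2); capacity 4 + 2 = 6.
This cut is saturated, so no flow can exceed 6.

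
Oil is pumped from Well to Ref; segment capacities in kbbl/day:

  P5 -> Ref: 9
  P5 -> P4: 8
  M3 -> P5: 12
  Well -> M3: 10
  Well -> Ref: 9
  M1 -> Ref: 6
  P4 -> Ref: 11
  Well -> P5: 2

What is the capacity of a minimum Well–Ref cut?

21

Augment Well→Ref: bottleneck 9, flow now 9.
Augment Well→P5→Ref: bottleneck 2, flow now 11.
Augment Well→M3→P5→Ref: bottleneck 7, flow now 18.
Augment Well→M3→P5→P4→Ref: bottleneck 3, flow now 21.
No augmenting path remains; maximum flow = 21.
By max-flow min-cut, the minimum cut capacity equals the max flow.
In the residual graph, reachable from Well: {Well}.
Min-cut edges: Well→M3 (10), Well→P5 (2), Well→Ref (9); capacity 10 + 2 + 9 = 21.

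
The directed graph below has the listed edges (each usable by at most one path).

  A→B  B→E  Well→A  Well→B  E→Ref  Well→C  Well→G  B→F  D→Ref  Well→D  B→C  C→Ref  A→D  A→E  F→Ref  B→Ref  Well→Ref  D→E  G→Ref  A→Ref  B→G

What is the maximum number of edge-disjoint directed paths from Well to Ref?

Assign every edge capacity 1; by Menger, the answer equals the max flow.
Path Well→Ref (+1); total 1.
Path Well→A→Ref (+1); total 2.
Path Well→B→Ref (+1); total 3.
Path Well→C→Ref (+1); total 4.
Path Well→D→Ref (+1); total 5.
Path Well→G→Ref (+1); total 6.
No residual Well→Ref path; max flow = 6.
Certifying cut of size 6: {Well→A, Well→B, Well→C, Well→D, Well→G, Well→Ref}.

6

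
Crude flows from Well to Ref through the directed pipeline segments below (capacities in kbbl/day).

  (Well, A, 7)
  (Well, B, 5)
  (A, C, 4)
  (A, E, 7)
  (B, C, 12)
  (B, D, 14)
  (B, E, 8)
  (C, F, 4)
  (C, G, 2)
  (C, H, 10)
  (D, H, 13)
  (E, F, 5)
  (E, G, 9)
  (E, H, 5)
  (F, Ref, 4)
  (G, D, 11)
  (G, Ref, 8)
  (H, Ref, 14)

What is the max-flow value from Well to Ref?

12

Augment Well→A→C→F→Ref: bottleneck 4, flow now 4.
Augment Well→A→E→G→Ref: bottleneck 3, flow now 7.
Augment Well→B→C→G→Ref: bottleneck 2, flow now 9.
Augment Well→B→C→H→Ref: bottleneck 3, flow now 12.
No augmenting path remains; maximum flow = 12.
In the residual graph, reachable from Well: {Well}.
Min-cut edges: Well→A (7), Well→B (5); capacity 7 + 5 = 12.
This cut is saturated, so no flow can exceed 12.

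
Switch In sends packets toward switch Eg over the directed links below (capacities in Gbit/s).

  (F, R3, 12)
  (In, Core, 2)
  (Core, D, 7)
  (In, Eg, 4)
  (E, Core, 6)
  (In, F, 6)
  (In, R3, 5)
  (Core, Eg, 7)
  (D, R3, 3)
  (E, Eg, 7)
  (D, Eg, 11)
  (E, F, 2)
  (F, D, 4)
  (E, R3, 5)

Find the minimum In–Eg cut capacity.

Augment In→Eg: bottleneck 4, flow now 4.
Augment In→Core→Eg: bottleneck 2, flow now 6.
Augment In→F→D→Eg: bottleneck 4, flow now 10.
No augmenting path remains; maximum flow = 10.
By max-flow min-cut, the minimum cut capacity equals the max flow.
In the residual graph, reachable from In: {In, F, R3}.
Min-cut edges: In→Core (2), In→Eg (4), F→D (4); capacity 2 + 4 + 4 = 10.

10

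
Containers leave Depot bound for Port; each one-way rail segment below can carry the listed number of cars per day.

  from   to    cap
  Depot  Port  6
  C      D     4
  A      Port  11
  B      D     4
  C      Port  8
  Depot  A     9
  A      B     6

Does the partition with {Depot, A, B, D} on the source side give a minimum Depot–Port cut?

Given cut capacity: 6 + 11 = 17.
Augment Depot→Port: bottleneck 6, flow now 6.
Augment Depot→A→Port: bottleneck 9, flow now 15.
No augmenting path remains; maximum flow = 15.
In the residual graph, reachable from Depot: {Depot}.
Min-cut edges: Depot→A (9), Depot→Port (6); capacity 9 + 6 = 15.
Cut capacity 17 exceeds the max flow 15, so it is not minimum.

No — its capacity is 17, but the minimum cut has capacity 15.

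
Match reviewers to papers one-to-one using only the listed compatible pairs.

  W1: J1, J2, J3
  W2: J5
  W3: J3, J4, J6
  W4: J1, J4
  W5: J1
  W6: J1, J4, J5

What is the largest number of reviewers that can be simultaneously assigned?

Unit-capacity flow: source→left, listed edges, right→sink; max matching = max flow.
Augmenting path W1→J1 (+1); matched 1.
Augmenting path W2→J5 (+1); matched 2.
Augmenting path W3→J3 (+1); matched 3.
Augmenting path W4→J4 (+1); matched 4.
Augmenting path W5→J1→W1→J2 (+1); matched 5.
No augmenting path remains; maximum matching = 5.
König certificate: {W1, W3, J1, J4, J5} is a vertex cover of size 5 (every listed pair touches it), so no matching can be larger.

5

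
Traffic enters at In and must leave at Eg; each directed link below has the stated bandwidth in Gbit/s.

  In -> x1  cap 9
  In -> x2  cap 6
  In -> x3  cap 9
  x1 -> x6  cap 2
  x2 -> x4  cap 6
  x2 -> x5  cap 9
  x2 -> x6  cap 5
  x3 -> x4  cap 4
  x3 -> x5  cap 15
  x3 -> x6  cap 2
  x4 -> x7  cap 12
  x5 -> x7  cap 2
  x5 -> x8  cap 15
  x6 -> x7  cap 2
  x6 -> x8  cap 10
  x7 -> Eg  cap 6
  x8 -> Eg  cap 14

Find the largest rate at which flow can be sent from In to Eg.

Augment In→x1→x6→x7→Eg: bottleneck 2, flow now 2.
Augment In→x2→x4→x7→Eg: bottleneck 4, flow now 6.
Augment In→x2→x5→x8→Eg: bottleneck 2, flow now 8.
Augment In→x3→x5→x8→Eg: bottleneck 9, flow now 17.
No augmenting path remains; maximum flow = 17.
In the residual graph, reachable from In: {In, x1}.
Min-cut edges: In→x2 (6), In→x3 (9), x1→x6 (2); capacity 6 + 9 + 2 = 17.
This cut is saturated, so no flow can exceed 17.

17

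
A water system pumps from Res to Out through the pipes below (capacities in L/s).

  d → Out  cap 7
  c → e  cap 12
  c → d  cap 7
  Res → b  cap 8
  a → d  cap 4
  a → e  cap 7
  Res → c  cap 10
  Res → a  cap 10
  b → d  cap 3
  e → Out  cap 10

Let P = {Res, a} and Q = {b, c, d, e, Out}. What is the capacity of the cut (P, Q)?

Edges leaving {Res, a}: Res→b (8), Res→c (10), a→d (4), a→e (7).
Cut capacity = 8 + 10 + 4 + 7 = 29.

29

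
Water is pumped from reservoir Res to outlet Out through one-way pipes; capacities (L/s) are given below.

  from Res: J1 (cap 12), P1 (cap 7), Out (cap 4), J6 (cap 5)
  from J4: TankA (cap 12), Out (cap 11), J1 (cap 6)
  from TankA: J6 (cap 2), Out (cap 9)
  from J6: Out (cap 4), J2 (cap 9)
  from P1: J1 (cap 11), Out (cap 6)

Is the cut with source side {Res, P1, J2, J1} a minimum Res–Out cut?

No — its capacity is 15, but the minimum cut has capacity 14.

Given cut capacity: 5 + 4 + 6 = 15.
Augment Res→Out: bottleneck 4, flow now 4.
Augment Res→J6→Out: bottleneck 4, flow now 8.
Augment Res→P1→Out: bottleneck 6, flow now 14.
No augmenting path remains; maximum flow = 14.
In the residual graph, reachable from Res: {Res, J6, P1, J2, J1}.
Min-cut edges: Res→Out (4), J6→Out (4), P1→Out (6); capacity 4 + 4 + 6 = 14.
Cut capacity 15 exceeds the max flow 14, so it is not minimum.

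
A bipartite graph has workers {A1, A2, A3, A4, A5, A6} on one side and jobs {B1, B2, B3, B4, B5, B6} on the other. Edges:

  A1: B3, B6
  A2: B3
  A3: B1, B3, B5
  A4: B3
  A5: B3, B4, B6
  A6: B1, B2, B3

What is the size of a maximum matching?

5

Unit-capacity flow: source→left, listed edges, right→sink; max matching = max flow.
Augmenting path A1→B3 (+1); matched 1.
Augmenting path A3→B1 (+1); matched 2.
Augmenting path A5→B4 (+1); matched 3.
Augmenting path A6→B2 (+1); matched 4.
Augmenting path A2→B3→A1→B6 (+1); matched 5.
No augmenting path remains; maximum matching = 5.
König certificate: {A1, A3, A5, A6, B3} is a vertex cover of size 5 (every listed pair touches it), so no matching can be larger.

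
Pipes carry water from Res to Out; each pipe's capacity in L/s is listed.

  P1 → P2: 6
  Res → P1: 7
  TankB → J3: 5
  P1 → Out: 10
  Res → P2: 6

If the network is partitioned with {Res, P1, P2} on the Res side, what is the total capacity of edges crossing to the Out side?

Edges leaving {Res, P1, P2}: P1→Out (10).
Cut capacity = 10 = 10.

10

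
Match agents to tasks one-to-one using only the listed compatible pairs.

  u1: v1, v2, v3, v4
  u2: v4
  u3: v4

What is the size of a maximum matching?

Unit-capacity flow: source→left, listed edges, right→sink; max matching = max flow.
Augmenting path u1→v1 (+1); matched 1.
Augmenting path u2→v4 (+1); matched 2.
No augmenting path remains; maximum matching = 2.
König certificate: {u1, v4} is a vertex cover of size 2 (every listed pair touches it), so no matching can be larger.

2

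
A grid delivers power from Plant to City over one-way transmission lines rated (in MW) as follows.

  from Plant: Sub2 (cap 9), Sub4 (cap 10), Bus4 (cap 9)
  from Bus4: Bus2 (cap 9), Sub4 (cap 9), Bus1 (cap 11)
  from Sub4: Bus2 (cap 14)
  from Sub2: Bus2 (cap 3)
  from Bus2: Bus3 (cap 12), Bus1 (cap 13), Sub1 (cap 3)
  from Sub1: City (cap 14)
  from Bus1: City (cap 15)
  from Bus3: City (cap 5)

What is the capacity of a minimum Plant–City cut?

22

Augment Plant→Bus4→Bus1→City: bottleneck 9, flow now 9.
Augment Plant→Sub4→Bus2→Sub1→City: bottleneck 3, flow now 12.
Augment Plant→Sub4→Bus2→Bus1→City: bottleneck 6, flow now 18.
Augment Plant→Sub4→Bus2→Bus3→City: bottleneck 1, flow now 19.
Augment Plant→Sub2→Bus2→Bus3→City: bottleneck 3, flow now 22.
No augmenting path remains; maximum flow = 22.
By max-flow min-cut, the minimum cut capacity equals the max flow.
In the residual graph, reachable from Plant: {Plant, Sub2}.
Min-cut edges: Plant→Bus4 (9), Plant→Sub4 (10), Sub2→Bus2 (3); capacity 9 + 10 + 3 = 22.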